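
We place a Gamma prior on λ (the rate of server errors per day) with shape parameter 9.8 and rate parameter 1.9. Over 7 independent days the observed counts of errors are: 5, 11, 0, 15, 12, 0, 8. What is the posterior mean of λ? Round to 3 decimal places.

Posterior mean ≈ 6.831

Total count ∑xᵢ = 51 over n = 7 days.
Gamma is conjugate to the Poisson likelihood: posterior is Gamma(shape = 9.8+51 = 60.8, rate = 1.9+7 = 8.9).
E[λ | data] = 60.8/8.9 = 6.831.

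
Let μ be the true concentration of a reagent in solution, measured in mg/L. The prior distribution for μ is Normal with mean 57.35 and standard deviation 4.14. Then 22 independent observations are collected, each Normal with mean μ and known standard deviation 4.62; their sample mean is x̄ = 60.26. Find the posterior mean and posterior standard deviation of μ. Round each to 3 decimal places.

With known σ, the Normal prior is conjugate. Weight on the data is w = (n/σ²)/(n/σ² + 1/τ₀²) = 1.03072/(1.03072+0.0583444) = 0.94643.
Posterior mean = w·x̄ + (1−w)·μ₀ = 0.94643·60.26 + 0.053573·57.35 = 60.104. Posterior variance = 1/(1.03072+0.0583444) = 0.918223, so SD = 0.958.

Posterior mean ≈ 60.104; posterior SD ≈ 0.958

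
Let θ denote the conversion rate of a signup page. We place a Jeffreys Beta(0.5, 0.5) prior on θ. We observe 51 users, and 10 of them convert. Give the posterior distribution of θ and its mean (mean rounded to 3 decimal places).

Posterior: Beta(10.5, 41.5); mean ≈ 0.202

Observing 10 successes and 41 failures updates Beta(0.5, 0.5) by adding the success and failure counts to the two shape parameters: α = 0.5+10 = 10.5, β = 0.5+41 = 41.5.
E[θ | data] = 10.5/(10.5+41.5) = 0.202.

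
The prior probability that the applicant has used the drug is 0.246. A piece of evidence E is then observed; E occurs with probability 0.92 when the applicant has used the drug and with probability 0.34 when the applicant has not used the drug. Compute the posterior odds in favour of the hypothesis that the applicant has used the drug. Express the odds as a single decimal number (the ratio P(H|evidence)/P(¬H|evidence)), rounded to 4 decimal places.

Posterior odds ≈ 0.8828

Prior odds = 0.246/(1−0.246) = 0.32626.
Likelihood ratio for E = 0.92/0.34 = 2.7059.
Posterior odds = prior odds × LR = 0.88282.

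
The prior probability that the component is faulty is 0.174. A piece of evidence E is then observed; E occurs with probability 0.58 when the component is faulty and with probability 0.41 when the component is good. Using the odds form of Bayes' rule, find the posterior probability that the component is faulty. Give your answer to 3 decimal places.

Prior odds = 0.174/(1−0.174) = 0.21065.
Likelihood ratio for E = 0.58/0.41 = 1.4146.
Posterior odds = prior odds × LR = 0.29800.
Posterior probability = odds/(1+odds) = 0.29800/1.2980 = 0.230.

Posterior probability ≈ 0.230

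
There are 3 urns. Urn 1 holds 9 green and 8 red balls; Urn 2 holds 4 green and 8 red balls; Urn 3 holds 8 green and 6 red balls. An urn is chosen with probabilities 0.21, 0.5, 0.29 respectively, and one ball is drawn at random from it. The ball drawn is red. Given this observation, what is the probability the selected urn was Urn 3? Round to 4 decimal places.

Posterior probability ≈ 0.2234

P(red|Urn 1) = 0.4706; P(red|Urn 2) = 0.6667; P(red|Urn 3) = 0.4286.
Prior × likelihood for each source: 0.21·0.4706=0.09882, 0.5·0.6667=0.3333, 0.29·0.4286=0.1243. Summing gives P(red) = 0.55644.
P(Urn 3 | red) = 0.1243 / 0.55644 = 0.2234.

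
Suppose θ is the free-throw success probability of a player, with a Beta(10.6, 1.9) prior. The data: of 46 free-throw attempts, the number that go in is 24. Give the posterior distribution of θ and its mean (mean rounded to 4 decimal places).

The binomial likelihood is conjugate to the Beta prior: with 24 successes and 22 failures, the posterior is Beta(10.6+24, 1.9+22) = Beta(34.6, 23.9).
Posterior mean = α/(α+β) = 34.6/58.5 = 0.5915.

Posterior: Beta(34.6, 23.9); mean ≈ 0.5915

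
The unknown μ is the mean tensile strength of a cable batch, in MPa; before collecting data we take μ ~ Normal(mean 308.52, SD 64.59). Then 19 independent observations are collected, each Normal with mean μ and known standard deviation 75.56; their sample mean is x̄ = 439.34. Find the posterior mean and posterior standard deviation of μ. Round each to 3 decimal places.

Posterior mean ≈ 430.550; posterior SD ≈ 16.742

Prior precision 1/τ₀² = 1/64.59² = 0.00023970; data precision n/σ² = 19/75.56² = 0.00332790.
Posterior precision = 0.00023970 + 0.00332790 = 0.00356760, giving posterior SD = 1/√0.00356760 = 16.742.
Posterior mean = (0.00023970·308.52 + 0.00332790·439.34) / 0.00356760 = 430.550.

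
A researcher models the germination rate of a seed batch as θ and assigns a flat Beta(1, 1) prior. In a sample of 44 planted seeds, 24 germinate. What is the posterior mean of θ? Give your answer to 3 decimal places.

Posterior mean ≈ 0.543

Observing 24 successes and 20 failures updates Beta(1, 1) by adding the success and failure counts to the two shape parameters: α = 1+24 = 25, β = 1+20 = 21.
E[θ | data] = 25/(25+21) = 0.543.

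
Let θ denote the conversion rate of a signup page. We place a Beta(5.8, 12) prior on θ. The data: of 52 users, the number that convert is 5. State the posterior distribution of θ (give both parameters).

Posterior: Beta(10.8, 59)

The binomial likelihood is conjugate to the Beta prior: with 5 successes and 47 failures, the posterior is Beta(5.8+5, 12+47) = Beta(10.8, 59).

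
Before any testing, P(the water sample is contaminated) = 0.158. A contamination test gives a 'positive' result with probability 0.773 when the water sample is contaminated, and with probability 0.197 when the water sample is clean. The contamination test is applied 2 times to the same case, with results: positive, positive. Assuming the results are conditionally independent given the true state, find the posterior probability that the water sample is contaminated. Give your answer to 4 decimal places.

Posterior P(H) ≈ 0.7429

Let H be the event that the water sample is contaminated; start with P(H) = 0.158. P('positive'|H) = 0.773, P('positive'|¬H) = 0.197.
Update on result 1 ('positive'): P(H) ← 0.773·0.1580 / (0.773·0.1580 + 0.197·0.8420) = 0.12213/0.28801 = 0.4241.
Update on result 2 ('positive'): P(H) ← 0.773·0.4241 / (0.773·0.4241 + 0.197·0.5759) = 0.32780/0.44126 = 0.7429.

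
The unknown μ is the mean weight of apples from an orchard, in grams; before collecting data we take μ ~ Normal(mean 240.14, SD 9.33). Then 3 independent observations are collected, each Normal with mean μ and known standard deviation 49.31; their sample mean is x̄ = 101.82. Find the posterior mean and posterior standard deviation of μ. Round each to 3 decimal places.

Posterior mean ≈ 226.725; posterior SD ≈ 8.866

Prior precision 1/τ₀² = 1/9.33² = 0.0114878; data precision n/σ² = 3/49.31² = 0.00123382.
Posterior precision = 0.0114878 + 0.00123382 = 0.0127216, giving posterior SD = 1/√0.0127216 = 8.866.
Posterior mean = (0.0114878·240.14 + 0.00123382·101.82) / 0.0127216 = 226.725.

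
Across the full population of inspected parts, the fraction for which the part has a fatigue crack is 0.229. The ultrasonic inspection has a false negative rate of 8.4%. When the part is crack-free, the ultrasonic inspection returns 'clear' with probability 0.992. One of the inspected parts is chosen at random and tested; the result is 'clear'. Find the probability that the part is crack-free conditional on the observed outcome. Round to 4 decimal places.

Let H be the event that the part has a fatigue crack. P(H) = 0.229, so P(¬H) = 0.771. With E the 'clear' result, P(E|H) = 0.084 and P(E|¬H) = 0.992.
P(E) = 0.084·0.229 + 0.992·0.771 = 0.019236 + 0.76483 = 0.78407.
By Bayes' theorem, P(H|E) = 0.019236 / 0.78407 = 0.0245. Hence P(¬H|E) = 1 − 0.0245 = 0.9755.

P(¬H | E) ≈ 0.9755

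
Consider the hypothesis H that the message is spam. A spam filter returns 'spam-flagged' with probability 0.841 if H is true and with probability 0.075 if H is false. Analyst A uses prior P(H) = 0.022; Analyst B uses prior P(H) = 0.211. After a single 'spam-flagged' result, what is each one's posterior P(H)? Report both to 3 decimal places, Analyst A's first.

The likelihood ratio for a 'spam-flagged' result is 0.841/0.075 = 11.213.
Analyst A: prior odds 0.022/0.978 = 0.022495; posterior odds 0.25224; posterior probability 0.201.
Analyst B: prior odds 0.211/0.789 = 0.26743; posterior odds 2.9987; posterior probability 0.750.

Analyst A: 0.201; Analyst B: 0.750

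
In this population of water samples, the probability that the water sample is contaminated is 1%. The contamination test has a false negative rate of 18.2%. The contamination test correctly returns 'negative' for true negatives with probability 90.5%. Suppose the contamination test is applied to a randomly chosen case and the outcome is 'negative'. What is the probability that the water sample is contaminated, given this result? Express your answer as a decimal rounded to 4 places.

Write H for 'the water sample is contaminated'. Prior odds H:¬H = 0.01/0.99 = 0.010101. For the 'negative' outcome, the likelihood ratio is 0.182/0.905 = 0.20110.
Posterior odds = 0.010101 × 0.20110 = 0.0020314, so P(H|E) = 0.0020314/(1+0.0020314) = 0.0020.

P(H | E) ≈ 0.0020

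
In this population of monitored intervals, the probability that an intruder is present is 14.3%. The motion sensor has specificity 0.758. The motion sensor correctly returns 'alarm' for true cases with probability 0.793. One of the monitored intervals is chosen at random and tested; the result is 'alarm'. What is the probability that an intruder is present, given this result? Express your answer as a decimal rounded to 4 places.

P(H | E) ≈ 0.3535

Write H for 'an intruder is present'. Prior odds H:¬H = 0.143/0.857 = 0.16686. For the 'alarm' outcome, the likelihood ratio is 0.793/0.242 = 3.2769.
Posterior odds = 0.16686 × 3.2769 = 0.54678, so P(H|E) = 0.54678/(1+0.54678) = 0.3535.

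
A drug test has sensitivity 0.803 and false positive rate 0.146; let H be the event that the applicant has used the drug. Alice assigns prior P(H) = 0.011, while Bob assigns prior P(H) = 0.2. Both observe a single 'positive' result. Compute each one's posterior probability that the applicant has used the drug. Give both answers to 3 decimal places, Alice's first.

P('+'|H) = 0.803, P('+'|¬H) = 0.146.
Alice: numerator 0.803·0.011 = 0.0088330; evidence = 0.0088330+0.146·0.989 = 0.15323; posterior = 0.058.
Bob: numerator 0.803·0.2 = 0.16060; evidence = 0.16060+0.146·0.8 = 0.27740; posterior = 0.579.

Alice: 0.058; Bob: 0.579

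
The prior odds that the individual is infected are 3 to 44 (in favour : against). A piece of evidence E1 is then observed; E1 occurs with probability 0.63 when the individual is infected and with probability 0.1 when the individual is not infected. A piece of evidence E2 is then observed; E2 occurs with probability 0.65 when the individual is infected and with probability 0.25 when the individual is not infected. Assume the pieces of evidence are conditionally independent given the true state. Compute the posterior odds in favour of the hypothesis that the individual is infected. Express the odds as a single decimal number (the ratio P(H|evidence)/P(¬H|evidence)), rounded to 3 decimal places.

Prior odds = 3/44 = 0.068182.
Likelihood ratio for E1 = 0.63/0.1 = 6.3000.
Likelihood ratio for E2 = 0.65/0.25 = 2.6000.
Posterior odds = prior odds × LR₁ × LR₂ = 1.1168.

Posterior odds ≈ 1.117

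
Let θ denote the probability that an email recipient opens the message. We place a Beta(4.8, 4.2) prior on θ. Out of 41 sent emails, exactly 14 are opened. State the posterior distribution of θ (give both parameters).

Posterior: Beta(18.8, 31.2)

The binomial likelihood is conjugate to the Beta prior: with 14 successes and 27 failures, the posterior is Beta(4.8+14, 4.2+27) = Beta(18.8, 31.2).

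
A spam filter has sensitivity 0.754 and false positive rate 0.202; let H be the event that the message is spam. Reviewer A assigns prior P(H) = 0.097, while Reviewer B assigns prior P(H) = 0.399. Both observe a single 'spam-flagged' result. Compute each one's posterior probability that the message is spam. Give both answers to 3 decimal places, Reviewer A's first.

Reviewer A: 0.286; Reviewer B: 0.712

P('+'|H) = 0.754, P('+'|¬H) = 0.202.
Reviewer A: numerator 0.754·0.097 = 0.073138; evidence = 0.073138+0.202·0.903 = 0.25554; posterior = 0.286.
Reviewer B: numerator 0.754·0.399 = 0.30085; evidence = 0.30085+0.202·0.601 = 0.42225; posterior = 0.712.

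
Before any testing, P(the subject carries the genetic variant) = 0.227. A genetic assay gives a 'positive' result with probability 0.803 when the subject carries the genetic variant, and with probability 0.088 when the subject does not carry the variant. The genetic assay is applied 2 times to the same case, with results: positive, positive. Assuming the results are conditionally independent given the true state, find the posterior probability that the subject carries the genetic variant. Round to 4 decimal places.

Posterior P(H) ≈ 0.9607

Let H be the event that the subject carries the genetic variant; start with P(H) = 0.227. P('positive'|H) = 0.803, P('positive'|¬H) = 0.088.
Update on result 1 ('positive'): P(H) ← 0.803·0.2270 / (0.803·0.2270 + 0.088·0.7730) = 0.18228/0.25030 = 0.7282.
Update on result 2 ('positive'): P(H) ← 0.803·0.7282 / (0.803·0.7282 + 0.088·0.2718) = 0.58477/0.60869 = 0.9607.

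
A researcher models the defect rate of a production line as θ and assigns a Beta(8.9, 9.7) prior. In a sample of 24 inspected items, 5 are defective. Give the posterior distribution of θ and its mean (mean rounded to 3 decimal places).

Posterior: Beta(13.9, 28.7); mean ≈ 0.326

Observing 5 successes and 19 failures updates Beta(8.9, 9.7) by adding the success and failure counts to the two shape parameters: α = 8.9+5 = 13.9, β = 9.7+19 = 28.7.
E[θ | data] = 13.9/(13.9+28.7) = 0.326.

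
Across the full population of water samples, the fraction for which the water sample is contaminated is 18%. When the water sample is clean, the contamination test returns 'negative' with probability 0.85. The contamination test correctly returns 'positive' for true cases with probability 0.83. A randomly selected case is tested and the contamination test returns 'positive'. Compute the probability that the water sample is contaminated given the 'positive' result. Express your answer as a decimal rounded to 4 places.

P(H | E) ≈ 0.5485

Write H for 'the water sample is contaminated'. Prior odds H:¬H = 0.18/0.82 = 0.21951. For the 'positive' outcome, the likelihood ratio is 0.83/0.15 = 5.5333.
Posterior odds = 0.21951 × 5.5333 = 1.2146, so P(H|E) = 1.2146/(1+1.2146) = 0.5485.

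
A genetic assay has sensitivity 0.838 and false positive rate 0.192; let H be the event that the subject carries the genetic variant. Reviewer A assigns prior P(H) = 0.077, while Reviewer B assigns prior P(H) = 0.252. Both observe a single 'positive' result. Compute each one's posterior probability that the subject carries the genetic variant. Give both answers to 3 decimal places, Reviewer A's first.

The likelihood ratio for a 'positive' result is 0.838/0.192 = 4.3646.
Reviewer A: prior odds 0.077/0.923 = 0.083424; posterior odds 0.36411; posterior probability 0.267.
Reviewer B: prior odds 0.252/0.748 = 0.33690; posterior odds 1.4704; posterior probability 0.595.

Reviewer A: 0.267; Reviewer B: 0.595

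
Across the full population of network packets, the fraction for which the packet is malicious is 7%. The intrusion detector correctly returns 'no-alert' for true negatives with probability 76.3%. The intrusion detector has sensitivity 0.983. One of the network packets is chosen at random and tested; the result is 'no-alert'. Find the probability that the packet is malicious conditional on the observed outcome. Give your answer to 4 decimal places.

Write H for 'the packet is malicious'. Prior odds H:¬H = 0.07/0.93 = 0.075269. For the 'no-alert' outcome, the likelihood ratio is 0.017/0.763 = 0.022280.
Posterior odds = 0.075269 × 0.022280 = 0.0016770, so P(H|E) = 0.0016770/(1+0.0016770) = 0.0017.

P(H | E) ≈ 0.0017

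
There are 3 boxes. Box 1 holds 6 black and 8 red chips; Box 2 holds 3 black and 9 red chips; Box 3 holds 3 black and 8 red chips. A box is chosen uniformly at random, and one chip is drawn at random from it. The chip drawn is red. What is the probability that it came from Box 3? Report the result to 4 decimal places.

P(red|Box 1) = 0.5714; P(red|Box 2) = 0.75; P(red|Box 3) = 0.7273.
Prior × likelihood for each source: 0.333333·0.5714=0.1905, 0.333333·0.75=0.2500, 0.333333·0.7273=0.2424. Summing gives P(red) = 0.68290.
P(Box 3 | red) = 0.2424 / 0.68290 = 0.3550.

Posterior probability ≈ 0.3550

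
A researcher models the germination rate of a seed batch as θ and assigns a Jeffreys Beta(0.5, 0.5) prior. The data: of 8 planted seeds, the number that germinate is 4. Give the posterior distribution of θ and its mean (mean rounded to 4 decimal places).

Posterior: Beta(4.5, 4.5); mean ≈ 0.5000

Observing 4 successes and 4 failures updates Beta(0.5, 0.5) by adding the success and failure counts to the two shape parameters: α = 0.5+4 = 4.5, β = 0.5+4 = 4.5.
Posterior mean = α/(α+β) = 4.5/9 = 0.5000.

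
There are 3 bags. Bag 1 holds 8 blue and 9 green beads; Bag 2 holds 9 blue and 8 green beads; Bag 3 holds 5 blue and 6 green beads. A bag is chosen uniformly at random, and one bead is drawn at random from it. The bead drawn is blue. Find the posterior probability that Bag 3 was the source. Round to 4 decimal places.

Posterior probability ≈ 0.3125

Tabulate prior·likelihood by source: [1] prior 0.333333, lik 0.4706, product 0.1569; [2] prior 0.333333, lik 0.5294, product 0.1765; [3] prior 0.333333, lik 0.4545, product 0.1515.
Normalizing constant = 0.48485; the posterior for Bag 3 is its product over the sum, 0.1515/0.48485 = 0.3125.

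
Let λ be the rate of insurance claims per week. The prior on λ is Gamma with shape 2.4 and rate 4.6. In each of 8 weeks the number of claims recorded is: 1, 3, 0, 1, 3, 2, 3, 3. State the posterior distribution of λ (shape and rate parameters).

The Poisson likelihood adds the total count to the shape and the number of exposure periods to the rate. Here ∑xᵢ = 16 and n = 8, so shape 2.4→18.4 and rate 4.6→12.6.

Posterior: Gamma(shape=18.4, rate=12.6)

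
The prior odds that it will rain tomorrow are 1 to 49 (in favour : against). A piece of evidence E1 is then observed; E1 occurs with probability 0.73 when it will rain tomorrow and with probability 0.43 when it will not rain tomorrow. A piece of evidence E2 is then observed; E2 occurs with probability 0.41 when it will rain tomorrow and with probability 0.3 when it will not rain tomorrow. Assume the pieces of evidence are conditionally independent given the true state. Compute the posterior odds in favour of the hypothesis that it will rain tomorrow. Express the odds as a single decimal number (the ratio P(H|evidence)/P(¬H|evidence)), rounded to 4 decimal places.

Prior odds = 1/49 = 0.020408.
Likelihood ratio for E1 = 0.73/0.43 = 1.6977.
Likelihood ratio for E2 = 0.41/0.3 = 1.3667.
Posterior odds = prior odds × LR₁ × LR₂ = 0.047350.

Posterior odds ≈ 0.0474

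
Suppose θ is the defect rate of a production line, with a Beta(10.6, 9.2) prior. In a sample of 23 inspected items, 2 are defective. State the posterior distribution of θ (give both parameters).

The binomial likelihood is conjugate to the Beta prior: with 2 successes and 21 failures, the posterior is Beta(10.6+2, 9.2+21) = Beta(12.6, 30.2).

Posterior: Beta(12.6, 30.2)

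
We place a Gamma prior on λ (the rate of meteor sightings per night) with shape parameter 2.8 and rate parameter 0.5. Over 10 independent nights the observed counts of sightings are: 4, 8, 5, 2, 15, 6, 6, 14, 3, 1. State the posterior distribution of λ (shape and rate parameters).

Posterior: Gamma(shape=66.8, rate=10.5)

Total count ∑xᵢ = 64 over n = 10 nights.
Gamma is conjugate to the Poisson likelihood: posterior is Gamma(shape = 2.8+64 = 66.8, rate = 0.5+10 = 10.5).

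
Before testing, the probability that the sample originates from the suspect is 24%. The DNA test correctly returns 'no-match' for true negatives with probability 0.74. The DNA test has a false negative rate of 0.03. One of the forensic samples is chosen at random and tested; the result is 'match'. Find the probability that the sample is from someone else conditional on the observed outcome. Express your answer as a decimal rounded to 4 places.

P(¬H | E) ≈ 0.4591

Write H for 'the sample originates from the suspect'. Prior odds H:¬H = 0.24/0.76 = 0.31579. For the 'match' outcome, the likelihood ratio is 0.97/0.26 = 3.7308.
Posterior odds = 0.31579 × 3.7308 = 1.1781, so P(H|E) = 1.1781/(1+1.1781) = 0.5409. Then P(¬H|E) = 1 − 0.5409 = 0.4591.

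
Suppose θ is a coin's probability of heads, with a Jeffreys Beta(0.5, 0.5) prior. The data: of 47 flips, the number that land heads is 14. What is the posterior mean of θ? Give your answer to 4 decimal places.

Posterior mean ≈ 0.3021

The binomial likelihood is conjugate to the Beta prior: with 14 successes and 33 failures, the posterior is Beta(0.5+14, 0.5+33) = Beta(14.5, 33.5).
Posterior mean = α/(α+β) = 14.5/48 = 0.3021.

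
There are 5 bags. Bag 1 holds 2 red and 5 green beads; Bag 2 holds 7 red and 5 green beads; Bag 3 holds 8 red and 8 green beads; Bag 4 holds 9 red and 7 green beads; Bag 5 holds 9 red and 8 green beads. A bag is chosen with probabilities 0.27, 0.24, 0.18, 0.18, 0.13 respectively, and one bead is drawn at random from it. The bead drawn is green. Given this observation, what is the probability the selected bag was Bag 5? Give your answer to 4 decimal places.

Tabulate prior·likelihood by source: [1] prior 0.27, lik 0.7143, product 0.1929; [2] prior 0.24, lik 0.4167, product 0.1000; [3] prior 0.18, lik 0.5, product 0.09000; [4] prior 0.18, lik 0.4375, product 0.07875; [5] prior 0.13, lik 0.4706, product 0.06118.
Normalizing constant = 0.52278; the posterior for Bag 5 is its product over the sum, 0.06118/0.52278 = 0.1170.

Posterior probability ≈ 0.1170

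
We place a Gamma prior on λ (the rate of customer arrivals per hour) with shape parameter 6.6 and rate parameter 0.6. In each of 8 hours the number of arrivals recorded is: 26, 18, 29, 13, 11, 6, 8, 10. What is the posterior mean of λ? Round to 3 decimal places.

Posterior mean ≈ 14.837

The Poisson likelihood adds the total count to the shape and the number of exposure periods to the rate. Here ∑xᵢ = 121 and n = 8, so shape 6.6→127.6 and rate 0.6→8.6.
Posterior mean = shape/rate = 127.6/8.6 = 14.837.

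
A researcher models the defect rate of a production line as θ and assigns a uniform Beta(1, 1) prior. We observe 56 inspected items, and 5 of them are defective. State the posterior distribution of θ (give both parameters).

Observing 5 successes and 51 failures updates Beta(1, 1) by adding the success and failure counts to the two shape parameters: α = 1+5 = 6, β = 1+51 = 52.

Posterior: Beta(6, 52)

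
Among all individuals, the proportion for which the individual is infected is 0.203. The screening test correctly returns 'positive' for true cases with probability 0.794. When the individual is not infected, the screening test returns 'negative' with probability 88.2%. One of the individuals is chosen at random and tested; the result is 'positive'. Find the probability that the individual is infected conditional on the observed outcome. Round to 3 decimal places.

Write H for 'the individual is infected'. Prior odds H:¬H = 0.203/0.797 = 0.25471. For the 'positive' outcome, the likelihood ratio is 0.794/0.118 = 6.7288.
Posterior odds = 0.25471 × 6.7288 = 1.7139, so P(H|E) = 1.7139/(1+1.7139) = 0.632.

P(H | E) ≈ 0.632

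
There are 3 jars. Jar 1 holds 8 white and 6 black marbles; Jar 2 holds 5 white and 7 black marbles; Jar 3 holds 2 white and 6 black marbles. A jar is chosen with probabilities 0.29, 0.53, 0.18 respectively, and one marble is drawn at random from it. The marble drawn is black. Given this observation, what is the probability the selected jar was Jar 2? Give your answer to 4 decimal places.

Posterior probability ≈ 0.5439

P(black|Jar 1) = 0.4286; P(black|Jar 2) = 0.5833; P(black|Jar 3) = 0.75.
Prior × likelihood for each source: 0.29·0.4286=0.1243, 0.53·0.5833=0.3092, 0.18·0.75=0.1350. Summing gives P(black) = 0.56845.
P(Jar 2 | black) = 0.3092 / 0.56845 = 0.5439.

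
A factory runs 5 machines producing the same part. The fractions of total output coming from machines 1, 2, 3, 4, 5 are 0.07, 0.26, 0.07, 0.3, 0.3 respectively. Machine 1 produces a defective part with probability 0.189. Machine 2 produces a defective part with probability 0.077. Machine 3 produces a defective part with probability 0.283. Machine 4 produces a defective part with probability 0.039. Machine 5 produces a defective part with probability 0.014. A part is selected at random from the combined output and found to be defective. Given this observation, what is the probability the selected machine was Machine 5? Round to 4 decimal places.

P(defective|M1) = 0.189; P(defective|M2) = 0.077; P(defective|M3) = 0.283; P(defective|M4) = 0.039; P(defective|M5) = 0.014.
Prior × likelihood for each source: 0.07·0.189=0.01323, 0.26·0.077=0.02002, 0.07·0.283=0.01981, 0.3·0.039=0.01170, 0.3·0.014=0.004200. Summing gives P(defective) = 0.068960.
P(Machine 5 | defective) = 0.004200 / 0.068960 = 0.0609.

Posterior probability ≈ 0.0609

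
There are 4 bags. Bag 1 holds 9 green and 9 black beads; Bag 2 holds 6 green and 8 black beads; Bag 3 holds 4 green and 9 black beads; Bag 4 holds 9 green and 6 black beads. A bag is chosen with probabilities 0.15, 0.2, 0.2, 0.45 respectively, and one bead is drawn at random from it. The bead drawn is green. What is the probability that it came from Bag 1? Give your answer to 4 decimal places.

Tabulate prior·likelihood by source: [1] prior 0.15, lik 0.5, product 0.07500; [2] prior 0.2, lik 0.4286, product 0.08571; [3] prior 0.2, lik 0.3077, product 0.06154; [4] prior 0.45, lik 0.6, product 0.2700.
Normalizing constant = 0.49225; the posterior for Bag 1 is its product over the sum, 0.07500/0.49225 = 0.1524.

Posterior probability ≈ 0.1524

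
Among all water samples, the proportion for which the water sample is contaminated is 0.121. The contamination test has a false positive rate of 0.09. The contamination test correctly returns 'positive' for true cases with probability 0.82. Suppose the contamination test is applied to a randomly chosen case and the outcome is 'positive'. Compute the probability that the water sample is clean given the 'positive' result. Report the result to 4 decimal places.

P(¬H | E) ≈ 0.4436

Let H be the event that the water sample is contaminated. P(H) = 0.121, so P(¬H) = 0.879. With E the 'positive' result, P(E|H) = 0.82 and P(E|¬H) = 0.09.
P(E) = 0.82·0.121 + 0.09·0.879 = 0.099220 + 0.079110 = 0.17833.
By Bayes' theorem, P(H|E) = 0.099220 / 0.17833 = 0.5564. Hence P(¬H|E) = 1 − 0.5564 = 0.4436.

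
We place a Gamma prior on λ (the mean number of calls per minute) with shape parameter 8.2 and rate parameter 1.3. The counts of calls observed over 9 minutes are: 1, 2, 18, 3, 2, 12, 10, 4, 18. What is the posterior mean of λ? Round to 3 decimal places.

Posterior mean ≈ 7.592

Total count ∑xᵢ = 70 over n = 9 minutes.
Gamma is conjugate to the Poisson likelihood: posterior is Gamma(shape = 8.2+70 = 78.2, rate = 1.3+9 = 10.3).
Posterior mean = shape/rate = 78.2/10.3 = 7.592.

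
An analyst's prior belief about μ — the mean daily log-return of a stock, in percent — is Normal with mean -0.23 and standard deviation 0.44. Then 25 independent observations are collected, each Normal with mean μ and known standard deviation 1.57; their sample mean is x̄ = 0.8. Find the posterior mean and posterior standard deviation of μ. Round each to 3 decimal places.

Posterior mean ≈ 0.452; posterior SD ≈ 0.256

With known σ, the Normal prior is conjugate. Weight on the data is w = (n/σ²)/(n/σ² + 1/τ₀²) = 10.1424/(10.1424+5.16529) = 0.66257.
Posterior mean = w·x̄ + (1−w)·μ₀ = 0.66257·0.8 + 0.33743·-0.23 = 0.452. Posterior variance = 1/(10.1424+5.16529) = 0.0653266, so SD = 0.256.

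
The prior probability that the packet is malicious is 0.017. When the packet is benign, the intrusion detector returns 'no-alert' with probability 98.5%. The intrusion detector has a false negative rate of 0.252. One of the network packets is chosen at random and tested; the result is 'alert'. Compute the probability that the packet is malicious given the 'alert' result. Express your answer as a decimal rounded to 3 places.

Let H be the event that the packet is malicious. P(H) = 0.017, so P(¬H) = 0.983. With E the 'alert' result, P(E|H) = 0.748 and P(E|¬H) = 0.015.
P(E) = 0.748·0.017 + 0.015·0.983 = 0.012716 + 0.014745 = 0.027461.
By Bayes' theorem, P(H|E) = 0.012716 / 0.027461 = 0.463.

P(H | E) ≈ 0.463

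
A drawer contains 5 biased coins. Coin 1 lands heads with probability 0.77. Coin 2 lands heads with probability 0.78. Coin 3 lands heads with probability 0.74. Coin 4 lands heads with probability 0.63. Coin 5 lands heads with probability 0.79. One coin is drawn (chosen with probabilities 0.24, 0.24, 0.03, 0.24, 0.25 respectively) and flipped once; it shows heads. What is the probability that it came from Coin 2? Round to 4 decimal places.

P(heads|C1) = 0.77; P(heads|C2) = 0.78; P(heads|C3) = 0.74; P(heads|C4) = 0.63; P(heads|C5) = 0.79.
Prior × likelihood for each source: 0.24·0.77=0.1848, 0.24·0.78=0.1872, 0.03·0.74=0.02220, 0.24·0.63=0.1512, 0.25·0.79=0.1975. Summing gives P(heads) = 0.74290.
P(Coin 2 | heads) = 0.1872 / 0.74290 = 0.2520.

Posterior probability ≈ 0.2520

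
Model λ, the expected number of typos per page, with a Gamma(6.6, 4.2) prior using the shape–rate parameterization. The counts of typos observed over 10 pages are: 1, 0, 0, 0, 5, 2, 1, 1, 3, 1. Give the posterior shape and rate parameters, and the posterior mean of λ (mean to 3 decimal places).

The Poisson likelihood adds the total count to the shape and the number of exposure periods to the rate. Here ∑xᵢ = 14 and n = 10, so shape 6.6→20.6 and rate 4.2→14.2.
E[λ | data] = 20.6/14.2 = 1.451.

Posterior: Gamma(shape=20.6, rate=14.2); mean ≈ 1.451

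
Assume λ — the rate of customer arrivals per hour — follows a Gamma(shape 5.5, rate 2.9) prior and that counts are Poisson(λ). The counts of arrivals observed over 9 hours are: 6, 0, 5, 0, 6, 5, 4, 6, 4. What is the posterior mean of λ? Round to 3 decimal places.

Total count ∑xᵢ = 36 over n = 9 hours.
Gamma is conjugate to the Poisson likelihood: posterior is Gamma(shape = 5.5+36 = 41.5, rate = 2.9+9 = 11.9).
E[λ | data] = 41.5/11.9 = 3.487.

Posterior mean ≈ 3.487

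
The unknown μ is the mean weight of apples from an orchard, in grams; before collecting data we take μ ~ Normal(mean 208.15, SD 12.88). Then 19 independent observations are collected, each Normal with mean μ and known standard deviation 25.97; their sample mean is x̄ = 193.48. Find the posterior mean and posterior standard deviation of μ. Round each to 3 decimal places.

Posterior mean ≈ 196.066; posterior SD ≈ 5.407

With known σ, the Normal prior is conjugate. Weight on the data is w = (n/σ²)/(n/σ² + 1/τ₀²) = 0.0281715/(0.0281715+0.00602793) = 0.82374.
Posterior mean = w·x̄ + (1−w)·μ₀ = 0.82374·193.48 + 0.17626·208.15 = 196.066. Posterior variance = 1/(0.0281715+0.00602793) = 29.2403, so SD = 5.407.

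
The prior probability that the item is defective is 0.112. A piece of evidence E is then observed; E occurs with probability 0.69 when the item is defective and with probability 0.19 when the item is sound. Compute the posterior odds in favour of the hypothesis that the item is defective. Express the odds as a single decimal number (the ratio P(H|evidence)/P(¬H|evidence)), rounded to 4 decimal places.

Posterior odds ≈ 0.4580

Prior odds = 0.112/(1−0.112) = 0.12613. In log-odds, ln(0.12613) = -2.0705.
Add log likelihood ratio: ln(3.6316) = 1.2897.
Posterior log-odds = -0.78081, so posterior odds = exp(-0.78081) = 0.45804.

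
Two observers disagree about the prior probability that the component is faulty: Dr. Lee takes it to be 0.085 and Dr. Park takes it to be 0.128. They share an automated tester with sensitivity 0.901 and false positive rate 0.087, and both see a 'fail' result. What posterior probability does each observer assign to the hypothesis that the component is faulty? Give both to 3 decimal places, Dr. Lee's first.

The likelihood ratio for a 'fail' result is 0.901/0.087 = 10.356.
Dr. Lee: prior odds 0.085/0.915 = 0.092896; posterior odds 0.96206; posterior probability 0.490.
Dr. Park: prior odds 0.128/0.872 = 0.14679; posterior odds 1.5202; posterior probability 0.603.

Dr. Lee: 0.490; Dr. Park: 0.603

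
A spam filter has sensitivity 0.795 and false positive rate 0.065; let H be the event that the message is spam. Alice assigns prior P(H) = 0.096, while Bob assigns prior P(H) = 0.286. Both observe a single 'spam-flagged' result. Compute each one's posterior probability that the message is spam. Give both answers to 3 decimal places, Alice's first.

The likelihood ratio for a 'spam-flagged' result is 0.795/0.065 = 12.231.
Alice: prior odds 0.096/0.904 = 0.10619; posterior odds 1.2988; posterior probability 0.565.
Bob: prior odds 0.286/0.714 = 0.40056; posterior odds 4.8992; posterior probability 0.830.

Alice: 0.565; Bob: 0.830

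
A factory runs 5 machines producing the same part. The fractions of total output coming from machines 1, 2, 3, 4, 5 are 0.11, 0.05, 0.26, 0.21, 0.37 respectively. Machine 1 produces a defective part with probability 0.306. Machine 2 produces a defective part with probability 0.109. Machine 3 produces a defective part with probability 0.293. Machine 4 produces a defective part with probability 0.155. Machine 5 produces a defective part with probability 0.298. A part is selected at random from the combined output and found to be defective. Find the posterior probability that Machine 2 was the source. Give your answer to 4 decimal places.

Posterior probability ≈ 0.0211

P(defective|M1) = 0.306; P(defective|M2) = 0.109; P(defective|M3) = 0.293; P(defective|M4) = 0.155; P(defective|M5) = 0.298.
Prior × likelihood for each source: 0.11·0.306=0.03366, 0.05·0.109=0.005450, 0.26·0.293=0.07618, 0.21·0.155=0.03255, 0.37·0.298=0.1103. Summing gives P(defective) = 0.25810.
P(Machine 2 | defective) = 0.005450 / 0.25810 = 0.0211.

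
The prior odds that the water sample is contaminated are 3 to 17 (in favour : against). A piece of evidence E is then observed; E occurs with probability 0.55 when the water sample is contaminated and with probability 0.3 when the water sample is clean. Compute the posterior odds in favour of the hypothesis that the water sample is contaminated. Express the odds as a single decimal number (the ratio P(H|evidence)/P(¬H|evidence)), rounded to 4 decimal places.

Posterior odds ≈ 0.3235

Prior odds = 3/17 = 0.17647.
Likelihood ratio for E = 0.55/0.3 = 1.8333.
Posterior odds = prior odds × LR = 0.32353.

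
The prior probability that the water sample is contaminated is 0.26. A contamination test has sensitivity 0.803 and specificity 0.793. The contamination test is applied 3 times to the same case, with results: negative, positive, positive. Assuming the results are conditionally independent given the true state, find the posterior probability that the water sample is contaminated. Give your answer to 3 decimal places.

With H the event that the water sample is contaminated, the joint likelihood of the observed sequence is P(data|H) = 0.197·0.803·0.803 = 0.12703 and P(data|¬H) = 0.793·0.207·0.207 = 0.033979.
Bayes: P(H|data) = 0.26·0.12703 / (0.26·0.12703 + 0.74·0.033979) = 0.033027/0.058172 = 0.5678.

Posterior P(H) ≈ 0.568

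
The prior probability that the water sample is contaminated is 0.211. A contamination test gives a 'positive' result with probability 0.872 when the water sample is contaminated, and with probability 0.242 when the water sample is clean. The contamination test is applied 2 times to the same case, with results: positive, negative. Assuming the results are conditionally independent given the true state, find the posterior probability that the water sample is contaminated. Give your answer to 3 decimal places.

Posterior P(H) ≈ 0.140

Let H be the event that the water sample is contaminated; start with P(H) = 0.211. P('positive'|H) = 0.872, P('positive'|¬H) = 0.242.
Update on result 1 ('positive'): P(H) ← 0.872·0.2110 / (0.872·0.2110 + 0.242·0.7890) = 0.18399/0.37493 = 0.4907.
Update on result 2 ('negative'): P(H) ← 0.128·0.4907 / (0.128·0.4907 + 0.758·0.5093) = 0.062814/0.44884 = 0.1399.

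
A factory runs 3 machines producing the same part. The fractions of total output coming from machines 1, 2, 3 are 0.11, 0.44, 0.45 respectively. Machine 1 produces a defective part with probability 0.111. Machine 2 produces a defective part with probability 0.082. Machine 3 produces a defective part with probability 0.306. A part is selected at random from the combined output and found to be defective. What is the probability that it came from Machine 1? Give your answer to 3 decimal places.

Tabulate prior·likelihood by source: [1] prior 0.11, lik 0.111, product 0.01221; [2] prior 0.44, lik 0.082, product 0.03608; [3] prior 0.45, lik 0.306, product 0.1377.
Normalizing constant = 0.18599; the posterior for Machine 1 is its product over the sum, 0.01221/0.18599 = 0.066.

Posterior probability ≈ 0.066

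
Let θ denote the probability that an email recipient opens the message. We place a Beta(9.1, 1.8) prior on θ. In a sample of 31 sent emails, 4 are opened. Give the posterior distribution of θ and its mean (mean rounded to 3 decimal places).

The binomial likelihood is conjugate to the Beta prior: with 4 successes and 27 failures, the posterior is Beta(9.1+4, 1.8+27) = Beta(13.1, 28.8).
Posterior mean = α/(α+β) = 13.1/41.9 = 0.313.

Posterior: Beta(13.1, 28.8); mean ≈ 0.313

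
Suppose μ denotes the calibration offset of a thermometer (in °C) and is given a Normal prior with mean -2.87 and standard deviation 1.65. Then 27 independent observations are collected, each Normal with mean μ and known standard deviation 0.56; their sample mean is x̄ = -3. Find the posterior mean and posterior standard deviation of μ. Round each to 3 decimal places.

Prior precision 1/τ₀² = 1/1.65² = 0.367309; data precision n/σ² = 27/0.56² = 86.0969.
Posterior precision = 0.367309 + 86.0969 = 86.4642, giving posterior SD = 1/√86.4642 = 0.108.
Posterior mean = (0.367309·-2.87 + 86.0969·-3) / 86.4642 = -2.999.

Posterior mean ≈ -2.999; posterior SD ≈ 0.108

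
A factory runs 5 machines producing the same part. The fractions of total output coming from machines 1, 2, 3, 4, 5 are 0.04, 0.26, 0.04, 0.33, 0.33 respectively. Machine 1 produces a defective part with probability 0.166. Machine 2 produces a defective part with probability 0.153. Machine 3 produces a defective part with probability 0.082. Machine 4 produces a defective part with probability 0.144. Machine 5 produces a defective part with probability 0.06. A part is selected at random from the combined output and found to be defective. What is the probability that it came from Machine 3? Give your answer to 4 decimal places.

Tabulate prior·likelihood by source: [1] prior 0.04, lik 0.166, product 0.006640; [2] prior 0.26, lik 0.153, product 0.03978; [3] prior 0.04, lik 0.082, product 0.003280; [4] prior 0.33, lik 0.144, product 0.04752; [5] prior 0.33, lik 0.06, product 0.01980.
Normalizing constant = 0.11702; the posterior for Machine 3 is its product over the sum, 0.003280/0.11702 = 0.0280.

Posterior probability ≈ 0.0280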